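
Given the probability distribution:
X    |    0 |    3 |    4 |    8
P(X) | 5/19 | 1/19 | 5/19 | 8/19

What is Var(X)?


E[X] = 87/19
E[X²] = 601/19
Var(X) = E[X²] - (E[X])² = 601/19 - 7569/361 = 3850/361

Var(X) = 3850/361 ≈ 10.6648


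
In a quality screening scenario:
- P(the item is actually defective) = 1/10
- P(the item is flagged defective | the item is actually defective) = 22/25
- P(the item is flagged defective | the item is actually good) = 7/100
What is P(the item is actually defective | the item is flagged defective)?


Using Bayes' theorem:
P(A|B) = P(B|A)·P(A) / P(B)

P(the item is flagged defective) = 22/25 × 1/10 + 7/100 × 9/10
= 11/125 + 63/1000 = 151/1000

P(the item is actually defective|the item is flagged defective) = (11/125) / (151/1000) = 88/151

P(the item is actually defective|the item is flagged defective) = 88/151 ≈ 58.28%


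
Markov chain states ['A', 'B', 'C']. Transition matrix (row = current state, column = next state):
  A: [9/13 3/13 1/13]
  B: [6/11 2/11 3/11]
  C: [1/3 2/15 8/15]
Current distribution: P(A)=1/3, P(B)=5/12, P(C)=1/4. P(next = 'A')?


P(next=A) = Σᵢ P(now=i)×P(i→A)
= 1/3×9/13 + 5/12×6/11 + 1/4×1/3
= 3/13 + 5/22 + 1/12 = 929/1716

P = 929/1716 ≈ 0.5414


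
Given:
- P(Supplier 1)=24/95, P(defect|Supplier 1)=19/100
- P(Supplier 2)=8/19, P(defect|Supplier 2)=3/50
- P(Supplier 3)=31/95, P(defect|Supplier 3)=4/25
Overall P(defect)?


P(B) = Σ P(B|Aᵢ)×P(Aᵢ)
  19/100×24/95 = 6/125
  3/50×8/19 = 12/475
  4/25×31/95 = 124/2375
Sum = 298/2375

P(defect) = 298/2375 ≈ 12.55%


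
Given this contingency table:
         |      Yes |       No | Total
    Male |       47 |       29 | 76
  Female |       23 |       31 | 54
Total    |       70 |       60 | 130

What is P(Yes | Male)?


P(Yes | Male) = 47/(47+29) = 47/76

P(Yes|Male) = 47/76 ≈ 61.84%


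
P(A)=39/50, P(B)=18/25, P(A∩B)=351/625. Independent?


P(A)×P(B) = 351/625
P(A∩B) = 351/625
Equal ✓ → Independent

Yes, independent


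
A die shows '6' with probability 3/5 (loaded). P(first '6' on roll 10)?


Geometric: P(X=10) = (1-p)^(k-1)×p = (2/5)^9×3/5 = 1536/9765625

P(X=10) = 1536/9765625 ≈ 0.02%


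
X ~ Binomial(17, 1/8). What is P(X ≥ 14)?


P(X ≥ 14) = Σ P(X=i) for i=14..17
P(X=14) = 29155/281474976710656
P(X=15) = 833/281474976710656
P(X=16) = 119/2251799813685248
P(X=17) = 1/2251799813685248
Sum = 30003/281474976710656

P(X ≥ 14) = 30003/281474976710656 ≈ 0.00%


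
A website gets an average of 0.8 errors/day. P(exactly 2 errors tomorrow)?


Poisson(λ=0.8): P(X=2) = e^(-λ)×λ^k/k!
= e^(-0.8) × 0.8^2 / 2!
≈ 0.4493289641 × 0.64 / 2 ≈ 0.143785

P(X=2) ≈ 0.143785 ≈ 14.38%


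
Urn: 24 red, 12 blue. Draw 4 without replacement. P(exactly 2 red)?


Hypergeometric: C(24,2)×C(12,2)/C(36,4)
= 276×66/58905 = 184/595

P(X=2) = 184/595 ≈ 30.92%


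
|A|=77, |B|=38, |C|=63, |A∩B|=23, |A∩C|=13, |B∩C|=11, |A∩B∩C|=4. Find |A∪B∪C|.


|A∪B∪C| = 77+38+63-23-13-11+4 = 135

|A∪B∪C| = 135


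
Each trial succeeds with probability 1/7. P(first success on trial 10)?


Geometric: P(X=10) = (1-p)^(k-1)×p = (6/7)^9×1/7 = 10077696/282475249

P(X=10) = 10077696/282475249 ≈ 3.57%


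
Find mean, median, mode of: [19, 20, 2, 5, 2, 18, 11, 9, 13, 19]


Sorted: [2, 2, 5, 9, 11, 13, 18, 19, 19, 20]
Mean = 118/10 = 59/5
Median = 12
Freq: {19: 2, 20: 1, 2: 2, 5: 1, 18: 1, 11: 1, 9: 1, 13: 1}
Mode: [2, 19]

Mean=59/5, Median=12, Mode=[2, 19]


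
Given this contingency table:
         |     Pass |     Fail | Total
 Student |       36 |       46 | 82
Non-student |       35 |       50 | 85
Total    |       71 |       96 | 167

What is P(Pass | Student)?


P(Pass | Student) = 36/(36+46) = 36/82 = 18/41

P(Pass|Student) = 18/41 ≈ 43.90%


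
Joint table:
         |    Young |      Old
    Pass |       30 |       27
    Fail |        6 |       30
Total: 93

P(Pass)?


P(Pass) = (30+27)/93 = 57/93 = 19/31

P(Pass) = 19/31 ≈ 61.29%


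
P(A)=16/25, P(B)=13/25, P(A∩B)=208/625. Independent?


P(A)×P(B) = 208/625
P(A∩B) = 208/625
Equal ✓ → Independent

Yes, independent


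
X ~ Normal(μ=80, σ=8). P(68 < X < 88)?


z₁=(68-80)/8=-1.5, z₂=(88-80)/8=1.0
P = Φ(1.0) - Φ(-1.5) = 0.841345 - 0.066807 = 0.774538 ≈ 0.7745

P(68 < X < 88) ≈ 0.7745


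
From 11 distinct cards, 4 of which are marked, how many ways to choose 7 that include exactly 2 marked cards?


Choose 2 of the 4 marked cards and 5 of the other 7 cards:
C(4,2)×C(7,5) = 6×21 = 126

126


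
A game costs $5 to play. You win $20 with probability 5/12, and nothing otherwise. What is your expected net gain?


E[gain] = (20-5)×5/12 + (-5)×7/12
= 25/4 - 35/12 = 10/3

Expected net gain = $10/3 ≈ $3.33


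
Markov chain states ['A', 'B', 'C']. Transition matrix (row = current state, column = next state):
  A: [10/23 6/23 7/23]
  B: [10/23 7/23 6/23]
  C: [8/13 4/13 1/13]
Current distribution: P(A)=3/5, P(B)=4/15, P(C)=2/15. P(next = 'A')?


P(next=A) = Σᵢ P(now=i)×P(i→A)
= 3/5×10/23 + 4/15×10/23 + 2/15×8/13
= 6/23 + 8/69 + 16/195 = 686/1495

P = 686/1495 ≈ 0.4589


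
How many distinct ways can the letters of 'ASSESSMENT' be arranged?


Letters: 10, freq: {'A': 1, 'S': 4, 'E': 2, 'M': 1, 'N': 1, 'T': 1}
10!/(1!×4!×2!×1!×1!×1!) = 3628800/48 = 75600

75600


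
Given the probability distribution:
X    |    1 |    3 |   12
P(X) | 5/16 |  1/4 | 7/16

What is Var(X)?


E[X] = 101/16
E[X²] = 1049/16
Var(X) = E[X²] - (E[X])² = 1049/16 - 10201/256 = 6583/256

Var(X) = 6583/256 ≈ 25.7148


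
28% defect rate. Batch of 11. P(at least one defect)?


P(all good) = (18/25)^11 = 64268410079232/2384185791015625
P(≥1 defect) = 2319917380936393/2384185791015625

P = 2319917380936393/2384185791015625 ≈ 97.30%


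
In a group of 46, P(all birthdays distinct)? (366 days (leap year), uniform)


P(all different) = Π(366-i)/366 for i=0..45
= (366/366)×(365/366)×...×(321/366)
= 0.052187

P ≈ 0.0522 ≈ 5.22%


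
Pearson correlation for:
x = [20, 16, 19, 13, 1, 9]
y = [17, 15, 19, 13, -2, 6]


n=6, Σx=78, Σy=68, Σxy=1162, Σx²=1268, Σy²=1084
r = (6×1162 - 78×68)/√((6×1268 - 78²)(6×1084 - 68²))
= 1668/√(1524×1880) = 1668/√2865120 ≈ 1668/1692.6665 ≈ 0.9854

r ≈ 0.9854


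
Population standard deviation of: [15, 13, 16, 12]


Mean = 56/4 = 14
  (15-14)²=1
  (13-14)²=1
  (16-14)²=4
  (12-14)²=4
Σ(x-μ)² = 10
σ² = 10/4 = 5/2

σ = √(5/2) ≈ 1.5811


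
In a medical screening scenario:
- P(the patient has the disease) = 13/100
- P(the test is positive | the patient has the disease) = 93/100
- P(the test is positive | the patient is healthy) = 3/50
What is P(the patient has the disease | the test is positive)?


Using Bayes' theorem:
P(A|B) = P(B|A)·P(A) / P(B)

P(the test is positive) = 93/100 × 13/100 + 3/50 × 87/100
= 1209/10000 + 261/5000 = 1731/10000

P(the patient has the disease|the test is positive) = (1209/10000) / (1731/10000) = 403/577

P(the patient has the disease|the test is positive) = 403/577 ≈ 69.84%


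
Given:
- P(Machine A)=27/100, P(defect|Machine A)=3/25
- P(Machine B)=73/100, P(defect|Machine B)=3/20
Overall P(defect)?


P(B) = Σ P(B|Aᵢ)×P(Aᵢ)
  3/25×27/100 = 81/2500
  3/20×73/100 = 219/2000
Sum = 1419/10000

P(defect) = 1419/10000 ≈ 14.19%


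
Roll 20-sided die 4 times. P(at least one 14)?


P(no 14)^4 = (19/20)^4 = 130321/160000
P(≥1) = 1 - 130321/160000 = 29679/160000

P = 29679/160000 ≈ 18.55%


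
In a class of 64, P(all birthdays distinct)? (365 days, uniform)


P(all different) = Π(365-i)/365 for i=0..63
= (365/365)×(364/365)×...×(302/365)
= 0.002810

P ≈ 0.0028 ≈ 0.28%


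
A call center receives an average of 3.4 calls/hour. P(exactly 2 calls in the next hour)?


Poisson(λ=3.4): P(X=2) = e^(-λ)×λ^k/k!
= e^(-3.4) × 3.4^2 / 2!
≈ 0.03337326996 × 11.56 / 2 ≈ 0.192898

P(X=2) ≈ 0.192898 ≈ 19.29%


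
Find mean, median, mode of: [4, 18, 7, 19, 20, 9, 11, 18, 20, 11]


Sorted: [4, 7, 9, 11, 11, 18, 18, 19, 20, 20]
Mean = 137/10
Median = 29/2
Freq: {4: 1, 18: 2, 7: 1, 19: 1, 20: 2, 9: 1, 11: 2}
Mode: [11, 18, 20]

Mean=137/10, Median=29/2, Mode=[11, 18, 20]


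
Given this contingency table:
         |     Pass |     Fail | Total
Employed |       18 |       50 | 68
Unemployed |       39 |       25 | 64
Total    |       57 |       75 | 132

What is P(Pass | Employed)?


P(Pass | Employed) = 18/(18+50) = 18/68 = 9/34

P(Pass|Employed) = 9/34 ≈ 26.47%


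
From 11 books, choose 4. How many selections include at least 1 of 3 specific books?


Complement: C(11,4) - C(8,4) = 330 - 70 = 260

260


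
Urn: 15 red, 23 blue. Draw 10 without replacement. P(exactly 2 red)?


Hypergeometric: C(15,2)×C(23,8)/C(38,10)
= 105×490314/472733756 = 7245/66526

P(X=2) = 7245/66526 ≈ 10.89%


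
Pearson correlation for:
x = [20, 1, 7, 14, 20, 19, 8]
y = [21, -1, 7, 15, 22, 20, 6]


n=7, Σx=89, Σy=90, Σxy=1546, Σx²=1471, Σy²=1636
r = (7×1546 - 89×90)/√((7×1471 - 89²)(7×1636 - 90²))
= 2812/√(2376×3352) = 2812/√7964352 ≈ 2812/2822.1184 ≈ 0.9964

r ≈ 0.9964


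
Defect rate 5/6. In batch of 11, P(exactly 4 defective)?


Binomial: P(X=4) = C(11,4)×p^4×(1-p)^7
= 330 × 625/1296 × 1/279936 = 34375/60466176

P(X=4) = 34375/60466176 ≈ 0.06%


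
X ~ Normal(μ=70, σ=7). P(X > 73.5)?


z = (73.5-70)/7 = 0.5
P(X > 73.5) = 1 - P(Z ≤ 0.5) = 1 - 0.6915 = 0.3085

P(X > 73.5) ≈ 0.3085


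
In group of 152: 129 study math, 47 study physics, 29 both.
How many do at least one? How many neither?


|A∪B| = 129+47-29 = 147
Neither = 152-147 = 5

At least one: 147; Neither: 5


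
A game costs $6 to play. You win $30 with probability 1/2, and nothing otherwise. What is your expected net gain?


E[gain] = (30-6)×1/2 + (-6)×1/2
= 12 - 3 = 9

Expected net gain = $9 ≈ $9.00


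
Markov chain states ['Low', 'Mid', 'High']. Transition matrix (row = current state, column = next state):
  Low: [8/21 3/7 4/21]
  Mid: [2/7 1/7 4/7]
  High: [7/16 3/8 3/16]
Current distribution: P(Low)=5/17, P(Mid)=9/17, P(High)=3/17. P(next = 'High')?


P(next=High) = Σᵢ P(now=i)×P(i→High)
= 5/17×4/21 + 9/17×4/7 + 3/17×3/16
= 20/357 + 36/119 + 9/272 = 2237/5712

P = 2237/5712 ≈ 0.3916


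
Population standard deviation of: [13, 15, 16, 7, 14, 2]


Mean = 67/6
  (13-67/6)²=121/36
  (15-67/6)²=529/36
  (16-67/6)²=841/36
  (7-67/6)²=625/36
  (14-67/6)²=289/36
  (2-67/6)²=3025/36
Σ(x-μ)² = 905/6
σ² = (905/6)/6 = 905/36

σ = √(905/36) ≈ 5.0139


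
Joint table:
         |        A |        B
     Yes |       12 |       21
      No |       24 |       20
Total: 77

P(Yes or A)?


P(Yes∨A) = P(Yes) + P(A) - P(Yes∧A)
= (33 + 36 - 12)/77 = 57/77

P = 57/77 ≈ 74.03%


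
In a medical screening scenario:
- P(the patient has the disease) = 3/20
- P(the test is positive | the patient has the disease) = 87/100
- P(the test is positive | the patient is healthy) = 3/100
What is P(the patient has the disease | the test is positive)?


Using Bayes' theorem:
P(A|B) = P(B|A)·P(A) / P(B)

P(the test is positive) = 87/100 × 3/20 + 3/100 × 17/20
= 261/2000 + 51/2000 = 39/250

P(the patient has the disease|the test is positive) = (261/2000) / (39/250) = 87/104

P(the patient has the disease|the test is positive) = 87/104 ≈ 83.65%


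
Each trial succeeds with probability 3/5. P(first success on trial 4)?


Geometric: P(X=4) = (1-p)^(k-1)×p = (2/5)^3×3/5 = 24/625

P(X=4) = 24/625 ≈ 3.84%


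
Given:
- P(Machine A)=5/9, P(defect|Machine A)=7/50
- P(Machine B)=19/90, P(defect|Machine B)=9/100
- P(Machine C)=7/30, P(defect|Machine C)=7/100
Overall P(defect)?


P(B) = Σ P(B|Aᵢ)×P(Aᵢ)
  7/50×5/9 = 7/90
  9/100×19/90 = 19/1000
  7/100×7/30 = 49/3000
Sum = 509/4500

P(defect) = 509/4500 ≈ 11.31%


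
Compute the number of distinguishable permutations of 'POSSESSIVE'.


Letters: 10, freq: {'P': 1, 'O': 1, 'S': 4, 'E': 2, 'I': 1, 'V': 1}
10!/(1!×1!×4!×2!×1!×1!) = 3628800/48 = 75600

75600


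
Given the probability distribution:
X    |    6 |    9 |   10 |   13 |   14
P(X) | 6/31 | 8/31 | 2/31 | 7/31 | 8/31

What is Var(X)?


E[X] = 331/31
E[X²] = 3815/31
Var(X) = E[X²] - (E[X])² = 3815/31 - 109561/961 = 8704/961

Var(X) = 8704/961 ≈ 9.0572


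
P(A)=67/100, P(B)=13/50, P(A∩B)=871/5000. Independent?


P(A)×P(B) = 871/5000
P(A∩B) = 871/5000
Equal ✓ → Independent

Yes, independent


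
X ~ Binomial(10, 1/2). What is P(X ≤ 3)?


P(X ≤ 3) = Σ P(X=i) for i=0..3
P(X=0) = 1/1024
P(X=1) = 5/512
P(X=2) = 45/1024
P(X=3) = 15/128
Sum = 11/64

P(X ≤ 3) = 11/64 ≈ 17.19%


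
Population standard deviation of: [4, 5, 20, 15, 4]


Mean = 48/5
  (4-48/5)²=784/25
  (5-48/5)²=529/25
  (20-48/5)²=2704/25
  (15-48/5)²=729/25
  (4-48/5)²=784/25
Σ(x-μ)² = 1106/5
σ² = (1106/5)/5 = 1106/25

σ = √(1106/25) ≈ 6.6513


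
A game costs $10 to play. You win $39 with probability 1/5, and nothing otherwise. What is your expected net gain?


E[gain] = (39-10)×1/5 + (-10)×4/5
= 29/5 - 8 = -11/5

Expected net gain = $-11/5 ≈ $-2.20


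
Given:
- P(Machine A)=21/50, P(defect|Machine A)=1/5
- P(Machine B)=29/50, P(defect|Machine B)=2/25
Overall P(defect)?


P(B) = Σ P(B|Aᵢ)×P(Aᵢ)
  1/5×21/50 = 21/250
  2/25×29/50 = 29/625
Sum = 163/1250

P(defect) = 163/1250 ≈ 13.04%


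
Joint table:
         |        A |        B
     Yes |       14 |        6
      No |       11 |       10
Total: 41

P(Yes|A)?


P(Yes|A) = 14/(14+11) = 14/25

P = 14/25 ≈ 56.00%


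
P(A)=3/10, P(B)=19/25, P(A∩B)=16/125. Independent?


P(A)×P(B) = 57/250
P(A∩B) = 16/125
Not equal → NOT independent

No, not independent


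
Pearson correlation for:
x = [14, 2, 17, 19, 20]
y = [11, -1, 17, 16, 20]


n=5, Σx=72, Σy=63, Σxy=1145, Σx²=1250, Σy²=1067
r = (5×1145 - 72×63)/√((5×1250 - 72²)(5×1067 - 63²))
= 1189/√(1066×1366) = 1189/√1456156 ≈ 1189/1206.7129 ≈ 0.9853

r ≈ 0.9853


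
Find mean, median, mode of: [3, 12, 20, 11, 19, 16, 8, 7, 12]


Sorted: [3, 7, 8, 11, 12, 12, 16, 19, 20]
Mean = 108/9 = 12
Median = 12
Freq: {3: 1, 12: 2, 20: 1, 11: 1, 19: 1, 16: 1, 8: 1, 7: 1}
Mode: [12]

Mean=12, Median=12, Mode=12


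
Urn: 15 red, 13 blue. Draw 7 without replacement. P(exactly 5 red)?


Hypergeometric: C(15,5)×C(13,2)/C(28,7)
= 3003×78/1184040 = 91/460

P(X=5) = 91/460 ≈ 19.78%


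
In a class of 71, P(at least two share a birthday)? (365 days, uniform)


P(all different) = Π(365-i)/365 for i=0..70
= 0.000679
P(match) = 1 - 0.000679 = 0.999321

P ≈ 0.9993 ≈ 99.93%


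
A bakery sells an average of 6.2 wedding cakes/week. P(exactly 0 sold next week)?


Poisson(λ=6.2): P(X=0) = e^(-λ)×λ^k/k!
= e^(-6.2) × 6.2^0 / 0!
≈ 0.002029430636 × 1 / 1 ≈ 0.002029

P(X=0) ≈ 0.002029 ≈ 0.20%


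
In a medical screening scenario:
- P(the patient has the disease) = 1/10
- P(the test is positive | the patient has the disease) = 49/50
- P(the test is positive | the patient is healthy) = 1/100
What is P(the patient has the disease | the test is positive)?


Using Bayes' theorem:
P(A|B) = P(B|A)·P(A) / P(B)

P(the test is positive) = 49/50 × 1/10 + 1/100 × 9/10
= 49/500 + 9/1000 = 107/1000

P(the patient has the disease|the test is positive) = (49/500) / (107/1000) = 98/107

P(the patient has the disease|the test is positive) = 98/107 ≈ 91.59%


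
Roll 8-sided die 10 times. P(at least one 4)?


P(no 4)^10 = (7/8)^10 = 282475249/1073741824
P(≥1) = 1 - 282475249/1073741824 = 791266575/1073741824

P = 791266575/1073741824 ≈ 73.69%


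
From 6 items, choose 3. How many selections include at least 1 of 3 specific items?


Complement: C(6,3) - C(3,3) = 20 - 1 = 19

19


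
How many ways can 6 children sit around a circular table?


Circular arrangements of 6 distinct objects: fix one position to break rotational symmetry.
(n-1)! = 5! = 120

120


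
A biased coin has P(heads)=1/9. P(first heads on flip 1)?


Geometric: P(X=1) = (1-p)^(k-1)×p = (8/9)^0×1/9 = 1/9

P(X=1) = 1/9 ≈ 11.11%


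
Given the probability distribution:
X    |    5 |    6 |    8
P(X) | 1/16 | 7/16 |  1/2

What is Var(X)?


E[X] = 111/16
E[X²] = 789/16
Var(X) = E[X²] - (E[X])² = 789/16 - 12321/256 = 303/256

Var(X) = 303/256 ≈ 1.1836


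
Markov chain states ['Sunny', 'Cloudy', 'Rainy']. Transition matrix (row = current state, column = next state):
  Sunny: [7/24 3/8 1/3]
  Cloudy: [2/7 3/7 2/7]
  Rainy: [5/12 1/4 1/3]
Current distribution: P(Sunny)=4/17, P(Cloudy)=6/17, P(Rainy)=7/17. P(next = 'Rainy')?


P(next=Rainy) = Σᵢ P(now=i)×P(i→Rainy)
= 4/17×1/3 + 6/17×2/7 + 7/17×1/3
= 4/51 + 12/119 + 7/51 = 113/357

P = 113/357 ≈ 0.3165


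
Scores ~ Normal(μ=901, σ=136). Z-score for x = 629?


z = (x - μ)/σ = (629 - 901)/136 = -2.0

z = -2.0


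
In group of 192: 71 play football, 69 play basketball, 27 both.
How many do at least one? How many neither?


|A∪B| = 71+69-27 = 113
Neither = 192-113 = 79

At least one: 113; Neither: 79


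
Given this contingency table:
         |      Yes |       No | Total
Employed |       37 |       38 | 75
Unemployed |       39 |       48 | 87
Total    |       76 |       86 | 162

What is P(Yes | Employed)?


P(Yes | Employed) = 37/(37+38) = 37/75

P(Yes|Employed) = 37/75 ≈ 49.33%


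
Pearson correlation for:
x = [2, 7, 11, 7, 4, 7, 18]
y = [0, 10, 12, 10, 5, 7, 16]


n=7, Σx=56, Σy=60, Σxy=629, Σx²=612, Σy²=674
r = (7×629 - 56×60)/√((7×612 - 56²)(7×674 - 60²))
= 1043/√(1148×1118) = 1043/√1283464 ≈ 1043/1132.9007 ≈ 0.9206

r ≈ 0.9206


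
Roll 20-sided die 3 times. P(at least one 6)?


P(no 6)^3 = (19/20)^3 = 6859/8000
P(≥1) = 1 - 6859/8000 = 1141/8000

P = 1141/8000 ≈ 14.26%


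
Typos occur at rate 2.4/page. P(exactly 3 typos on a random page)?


Poisson(λ=2.4): P(X=3) = e^(-λ)×λ^k/k!
= e^(-2.4) × 2.4^3 / 3!
≈ 0.09071795329 × 13.824 / 6 ≈ 0.209014

P(X=3) ≈ 0.209014 ≈ 20.90%


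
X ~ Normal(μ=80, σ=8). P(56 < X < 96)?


z₁=(56-80)/8=-3.0, z₂=(96-80)/8=2.0
P = Φ(2.0) - Φ(-3.0) = 0.977250 - 0.001350 = 0.975900 ≈ 0.9759

P(56 < X < 96) ≈ 0.9759


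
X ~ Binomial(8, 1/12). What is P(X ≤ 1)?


P(X ≤ 1) = Σ P(X=i) for i=0..1
P(X=0) = 214358881/429981696
P(X=1) = 19487171/53747712
Sum = 370256249/429981696

P(X ≤ 1) = 370256249/429981696 ≈ 86.11%


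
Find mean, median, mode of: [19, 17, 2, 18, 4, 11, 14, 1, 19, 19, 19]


Sorted: [1, 2, 4, 11, 14, 17, 18, 19, 19, 19, 19]
Mean = 143/11 = 13
Median = 17
Freq: {19: 4, 17: 1, 2: 1, 18: 1, 4: 1, 11: 1, 14: 1, 1: 1}
Mode: [19]

Mean=13, Median=17, Mode=19


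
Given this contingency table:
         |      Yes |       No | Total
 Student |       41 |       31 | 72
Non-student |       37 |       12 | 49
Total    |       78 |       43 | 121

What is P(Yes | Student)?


P(Yes | Student) = 41/(41+31) = 41/72

P(Yes|Student) = 41/72 ≈ 56.94%


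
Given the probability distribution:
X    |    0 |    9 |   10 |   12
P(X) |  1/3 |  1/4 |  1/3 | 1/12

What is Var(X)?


E[X] = 79/12
E[X²] = 787/12
Var(X) = E[X²] - (E[X])² = 787/12 - 6241/144 = 3203/144

Var(X) = 3203/144 ≈ 22.2431


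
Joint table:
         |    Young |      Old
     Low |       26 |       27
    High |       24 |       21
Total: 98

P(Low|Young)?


P(Low|Young) = 26/(26+24) = 26/50 = 13/25

P = 13/25 ≈ 52.00%


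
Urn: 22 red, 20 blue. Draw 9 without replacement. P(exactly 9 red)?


Hypergeometric: C(22,9)×C(20,0)/C(42,9)
= 497420×1/445891810 = 22/19721

P(X=9) = 22/19721 ≈ 0.11%


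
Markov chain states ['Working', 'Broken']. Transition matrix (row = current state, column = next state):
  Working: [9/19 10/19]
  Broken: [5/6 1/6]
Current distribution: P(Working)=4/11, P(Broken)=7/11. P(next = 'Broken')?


P(next=Broken) = Σᵢ P(now=i)×P(i→Broken)
= 4/11×10/19 + 7/11×1/6
= 40/209 + 7/66 = 373/1254

P = 373/1254 ≈ 0.2974


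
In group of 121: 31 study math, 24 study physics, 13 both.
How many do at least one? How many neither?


|A∪B| = 31+24-13 = 42
Neither = 121-42 = 79

At least one: 42; Neither: 79


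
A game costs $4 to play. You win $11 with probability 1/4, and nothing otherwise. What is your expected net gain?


E[gain] = (11-4)×1/4 + (-4)×3/4
= 7/4 - 3 = -5/4

Expected net gain = $-5/4 ≈ $-1.25


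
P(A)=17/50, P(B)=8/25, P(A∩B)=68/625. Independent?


P(A)×P(B) = 68/625
P(A∩B) = 68/625
Equal ✓ → Independent

Yes, independent


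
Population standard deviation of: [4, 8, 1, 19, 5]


Mean = 37/5
  (4-37/5)²=289/25
  (8-37/5)²=9/25
  (1-37/5)²=1024/25
  (19-37/5)²=3364/25
  (5-37/5)²=144/25
Σ(x-μ)² = 966/5
σ² = (966/5)/5 = 966/25

σ = √(966/25) ≈ 6.2161


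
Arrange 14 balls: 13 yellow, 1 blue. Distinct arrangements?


14!/(13!×1!) = 14

14


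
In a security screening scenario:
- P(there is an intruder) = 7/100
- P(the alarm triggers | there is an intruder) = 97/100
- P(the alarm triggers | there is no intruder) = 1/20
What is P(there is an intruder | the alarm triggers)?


Using Bayes' theorem:
P(A|B) = P(B|A)·P(A) / P(B)

P(the alarm triggers) = 97/100 × 7/100 + 1/20 × 93/100
= 679/10000 + 93/2000 = 143/1250

P(there is an intruder|the alarm triggers) = (679/10000) / (143/1250) = 679/1144

P(there is an intruder|the alarm triggers) = 679/1144 ≈ 59.35%


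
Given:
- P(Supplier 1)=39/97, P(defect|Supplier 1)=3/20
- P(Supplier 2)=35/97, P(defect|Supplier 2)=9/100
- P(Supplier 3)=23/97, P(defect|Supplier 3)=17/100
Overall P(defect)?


P(B) = Σ P(B|Aᵢ)×P(Aᵢ)
  3/20×39/97 = 117/1940
  9/100×35/97 = 63/1940
  17/100×23/97 = 391/9700
Sum = 1291/9700

P(defect) = 1291/9700 ≈ 13.31%


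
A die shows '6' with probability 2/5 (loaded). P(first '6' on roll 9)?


Geometric: P(X=9) = (1-p)^(k-1)×p = (3/5)^8×2/5 = 13122/1953125

P(X=9) = 13122/1953125 ≈ 0.67%


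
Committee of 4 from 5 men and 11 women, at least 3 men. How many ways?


Count by #men:
  3M,1W: C(5,3)×C(11,1)=110
  4M,0W: C(5,4)×C(11,0)=5
Total = 115

115


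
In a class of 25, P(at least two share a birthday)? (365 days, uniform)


P(all different) = Π(365-i)/365 for i=0..24
= 0.431300
P(match) = 1 - 0.431300 = 0.568700

P ≈ 0.5687 ≈ 56.87%


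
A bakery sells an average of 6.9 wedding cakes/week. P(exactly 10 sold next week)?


Poisson(λ=6.9): P(X=10) = e^(-λ)×λ^k/k!
= e^(-6.9) × 6.9^10 / 10!
≈ 0.001007785429 × 244619406.065 / 3628800 ≈ 0.067935

P(X=10) ≈ 0.067935 ≈ 6.79%


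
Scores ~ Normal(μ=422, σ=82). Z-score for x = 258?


z = (x - μ)/σ = (258 - 422)/82 = -2.0

z = -2.0


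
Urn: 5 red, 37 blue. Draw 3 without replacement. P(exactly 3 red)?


Hypergeometric: C(5,3)×C(37,0)/C(42,3)
= 10×1/11480 = 1/1148

P(X=3) = 1/1148 ≈ 0.09%


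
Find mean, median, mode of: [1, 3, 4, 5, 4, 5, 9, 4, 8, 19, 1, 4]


Sorted: [1, 1, 3, 4, 4, 4, 4, 5, 5, 8, 9, 19]
Mean = 67/12
Median = 4
Freq: {1: 2, 3: 1, 4: 4, 5: 2, 9: 1, 8: 1, 19: 1}
Mode: [4]

Mean=67/12, Median=4, Mode=4


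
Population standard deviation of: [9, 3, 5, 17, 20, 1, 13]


Mean = 68/7
  (9-68/7)²=25/49
  (3-68/7)²=2209/49
  (5-68/7)²=1089/49
  (17-68/7)²=2601/49
  (20-68/7)²=5184/49
  (1-68/7)²=3721/49
  (13-68/7)²=529/49
Σ(x-μ)² = 2194/7
σ² = (2194/7)/7 = 2194/49

σ = √(2194/49) ≈ 6.6915


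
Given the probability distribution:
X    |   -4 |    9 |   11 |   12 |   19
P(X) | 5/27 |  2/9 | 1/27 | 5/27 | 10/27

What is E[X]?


E[X] = Σ x·P(X=x)
= (-4)×(5/27) + (9)×(2/9) + (11)×(1/27) + (12)×(5/27) + (19)×(10/27)
= 295/27

E[X] = 295/27


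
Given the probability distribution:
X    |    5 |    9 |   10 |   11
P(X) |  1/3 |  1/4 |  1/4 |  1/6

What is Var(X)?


E[X] = 33/4
E[X²] = 295/4
Var(X) = E[X²] - (E[X])² = 295/4 - 1089/16 = 91/16

Var(X) = 91/16 ≈ 5.6875


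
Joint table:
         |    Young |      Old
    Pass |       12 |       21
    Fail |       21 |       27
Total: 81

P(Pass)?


P(Pass) = (12+21)/81 = 33/81 = 11/27

P(Pass) = 11/27 ≈ 40.74%


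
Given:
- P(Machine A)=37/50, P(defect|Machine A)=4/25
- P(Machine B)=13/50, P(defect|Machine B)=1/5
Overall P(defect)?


P(B) = Σ P(B|Aᵢ)×P(Aᵢ)
  4/25×37/50 = 74/625
  1/5×13/50 = 13/250
Sum = 213/1250

P(defect) = 213/1250 ≈ 17.04%


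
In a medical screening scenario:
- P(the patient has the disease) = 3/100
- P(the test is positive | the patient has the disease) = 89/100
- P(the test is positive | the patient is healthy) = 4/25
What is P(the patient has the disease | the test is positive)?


Using Bayes' theorem:
P(A|B) = P(B|A)·P(A) / P(B)

P(the test is positive) = 89/100 × 3/100 + 4/25 × 97/100
= 267/10000 + 97/625 = 1819/10000

P(the patient has the disease|the test is positive) = (267/10000) / (1819/10000) = 267/1819

P(the patient has the disease|the test is positive) = 267/1819 ≈ 14.68%


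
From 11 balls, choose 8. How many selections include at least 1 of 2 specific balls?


Complement: C(11,8) - C(9,8) = 165 - 9 = 156

156


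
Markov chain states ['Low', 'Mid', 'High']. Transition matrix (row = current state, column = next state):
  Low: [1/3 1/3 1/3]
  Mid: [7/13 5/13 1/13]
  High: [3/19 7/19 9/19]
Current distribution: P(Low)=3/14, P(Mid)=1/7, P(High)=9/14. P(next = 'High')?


P(next=High) = Σᵢ P(now=i)×P(i→High)
= 3/14×1/3 + 1/7×1/13 + 9/14×9/19
= 1/14 + 1/91 + 81/266 = 669/1729

P = 669/1729 ≈ 0.3869


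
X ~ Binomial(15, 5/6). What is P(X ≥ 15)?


P(X ≥ 15) = Σ P(X=i) for i=15..15
P(X=15) = 30517578125/470184984576
Sum = 30517578125/470184984576

P(X ≥ 15) = 30517578125/470184984576 ≈ 6.49%


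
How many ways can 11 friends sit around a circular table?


Circular arrangements of 11 distinct objects: fix one position to break rotational symmetry.
(n-1)! = 10! = 3628800

3628800


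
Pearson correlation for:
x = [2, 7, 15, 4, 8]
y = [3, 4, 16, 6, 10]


n=5, Σx=36, Σy=39, Σxy=378, Σx²=358, Σy²=417
r = (5×378 - 36×39)/√((5×358 - 36²)(5×417 - 39²))
= 486/√(494×564) = 486/√278616 ≈ 486/527.8409 ≈ 0.9207

r ≈ 0.9207


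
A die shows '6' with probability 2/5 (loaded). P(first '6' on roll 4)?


Geometric: P(X=4) = (1-p)^(k-1)×p = (3/5)^3×2/5 = 54/625

P(X=4) = 54/625 ≈ 8.64%


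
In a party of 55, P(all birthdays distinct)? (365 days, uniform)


P(all different) = Π(365-i)/365 for i=0..54
= (365/365)×(364/365)×...×(311/365)
= 0.013738

P ≈ 0.0137 ≈ 1.37%


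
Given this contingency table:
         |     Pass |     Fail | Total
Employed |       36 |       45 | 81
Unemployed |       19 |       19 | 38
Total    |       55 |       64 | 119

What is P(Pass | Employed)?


P(Pass | Employed) = 36/(36+45) = 36/81 = 4/9

P(Pass|Employed) = 4/9 ≈ 44.44%


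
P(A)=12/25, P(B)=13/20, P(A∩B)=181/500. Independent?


P(A)×P(B) = 39/125
P(A∩B) = 181/500
Not equal → NOT independent

No, not independent


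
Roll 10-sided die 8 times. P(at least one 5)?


P(no 5)^8 = (9/10)^8 = 43046721/100000000
P(≥1) = 1 - 43046721/100000000 = 56953279/100000000

P = 56953279/100000000 ≈ 56.95%


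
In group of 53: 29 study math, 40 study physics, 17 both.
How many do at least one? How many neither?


|A∪B| = 29+40-17 = 52
Neither = 53-52 = 1

At least one: 52; Neither: 1


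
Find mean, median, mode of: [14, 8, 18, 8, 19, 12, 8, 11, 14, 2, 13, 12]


Sorted: [2, 8, 8, 8, 11, 12, 12, 13, 14, 14, 18, 19]
Mean = 139/12
Median = 12
Freq: {14: 2, 8: 3, 18: 1, 19: 1, 12: 2, 11: 1, 2: 1, 13: 1}
Mode: [8]

Mean=139/12, Median=12, Mode=8


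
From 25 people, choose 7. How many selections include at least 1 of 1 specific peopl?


Complement: C(25,7) - C(24,7) = 480700 - 346104 = 134596

134596


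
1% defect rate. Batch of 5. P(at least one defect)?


P(all good) = (99/100)^5 = 9509900499/10000000000
P(≥1 defect) = 490099501/10000000000

P = 490099501/10000000000 ≈ 4.90%


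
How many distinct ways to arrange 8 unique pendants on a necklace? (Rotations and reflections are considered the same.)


Free circular arrangements: rotations and reflections both identified.
(n-1)!/2 = 7!/2 = 5040/2 = 2520

2520


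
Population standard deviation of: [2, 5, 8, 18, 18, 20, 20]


Mean = 91/7 = 13
  (2-13)²=121
  (5-13)²=64
  (8-13)²=25
  (18-13)²=25
  (18-13)²=25
  (20-13)²=49
  (20-13)²=49
Σ(x-μ)² = 358
σ² = 358/7

σ = √(358/7) ≈ 7.1514


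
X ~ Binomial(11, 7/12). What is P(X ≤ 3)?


P(X ≤ 3) = Σ P(X=i) for i=0..3
P(X=0) = 48828125/743008370688
P(X=1) = 751953125/743008370688
P(X=2) = 5263671875/743008370688
P(X=3) = 7369140625/247669456896
Sum = 1173828125/30958682112

P(X ≤ 3) = 1173828125/30958682112 ≈ 3.79%


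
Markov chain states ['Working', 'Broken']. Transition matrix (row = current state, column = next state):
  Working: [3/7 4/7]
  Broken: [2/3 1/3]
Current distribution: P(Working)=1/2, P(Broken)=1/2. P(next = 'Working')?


P(next=Working) = Σᵢ P(now=i)×P(i→Working)
= 1/2×3/7 + 1/2×2/3
= 3/14 + 1/3 = 23/42

P = 23/42 ≈ 0.5476


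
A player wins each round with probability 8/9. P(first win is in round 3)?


Geometric: P(X=3) = (1-p)^(k-1)×p = (1/9)^2×8/9 = 8/729

P(X=3) = 8/729 ≈ 1.10%


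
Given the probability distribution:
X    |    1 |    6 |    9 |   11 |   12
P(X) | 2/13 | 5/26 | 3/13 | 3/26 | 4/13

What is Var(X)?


E[X] = 217/26
E[X²] = 2185/26
Var(X) = E[X²] - (E[X])² = 2185/26 - 47089/676 = 9721/676

Var(X) = 9721/676 ≈ 14.3802


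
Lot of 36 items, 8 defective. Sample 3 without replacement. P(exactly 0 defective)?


Hypergeometric: C(8,0)×C(28,3)/C(36,3)
= 1×3276/7140 = 39/85

P(X=0) = 39/85 ≈ 45.88%


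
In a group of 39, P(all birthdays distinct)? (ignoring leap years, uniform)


P(all different) = Π(365-i)/365 for i=0..38
= (365/365)×(364/365)×...×(327/365)
= 0.121780

P ≈ 0.1218 ≈ 12.18%


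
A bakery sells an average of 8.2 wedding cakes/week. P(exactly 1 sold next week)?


Poisson(λ=8.2): P(X=1) = e^(-λ)×λ^k/k!
= e^(-8.2) × 8.2^1 / 1!
≈ 0.00027465357 × 8.2 / 1 ≈ 0.002252

P(X=1) ≈ 0.002252 ≈ 0.23%


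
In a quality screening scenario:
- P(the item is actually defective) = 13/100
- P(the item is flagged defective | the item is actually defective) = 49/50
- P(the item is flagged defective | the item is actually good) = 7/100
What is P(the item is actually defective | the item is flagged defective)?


Using Bayes' theorem:
P(A|B) = P(B|A)·P(A) / P(B)

P(the item is flagged defective) = 49/50 × 13/100 + 7/100 × 87/100
= 637/5000 + 609/10000 = 1883/10000

P(the item is actually defective|the item is flagged defective) = (637/5000) / (1883/10000) = 182/269

P(the item is actually defective|the item is flagged defective) = 182/269 ≈ 67.66%


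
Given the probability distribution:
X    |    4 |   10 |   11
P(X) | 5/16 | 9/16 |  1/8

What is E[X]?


E[X] = Σ x·P(X=x)
= (4)×(5/16) + (10)×(9/16) + (11)×(1/8)
= 33/4

E[X] = 33/4


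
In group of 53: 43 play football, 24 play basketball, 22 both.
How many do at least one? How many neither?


|A∪B| = 43+24-22 = 45
Neither = 53-45 = 8

At least one: 45; Neither: 8


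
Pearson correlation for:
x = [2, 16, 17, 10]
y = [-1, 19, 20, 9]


n=4, Σx=45, Σy=47, Σxy=732, Σx²=649, Σy²=843
r = (4×732 - 45×47)/√((4×649 - 45²)(4×843 - 47²))
= 813/√(571×1163) = 813/√664073 ≈ 813/814.9067 ≈ 0.9977

r ≈ 0.9977


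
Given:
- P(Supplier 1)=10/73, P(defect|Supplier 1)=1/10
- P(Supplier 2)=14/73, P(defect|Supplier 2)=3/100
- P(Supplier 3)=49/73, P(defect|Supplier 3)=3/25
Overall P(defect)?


P(B) = Σ P(B|Aᵢ)×P(Aᵢ)
  1/10×10/73 = 1/73
  3/100×14/73 = 21/3650
  3/25×49/73 = 147/1825
Sum = 1/10

P(defect) = 1/10 ≈ 10.00%


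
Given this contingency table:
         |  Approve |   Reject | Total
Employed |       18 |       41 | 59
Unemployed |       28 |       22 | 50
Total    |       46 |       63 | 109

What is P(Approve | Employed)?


P(Approve | Employed) = 18/(18+41) = 18/59

P(Approve|Employed) = 18/59 ≈ 30.51%


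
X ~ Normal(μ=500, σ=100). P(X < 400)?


z = (400-500)/100 = -1.0
P(Z < -1.0) = 0.1587

P(X < 400) ≈ 0.1587


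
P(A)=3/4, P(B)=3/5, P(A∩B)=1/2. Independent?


P(A)×P(B) = 9/20
P(A∩B) = 1/2
Not equal → NOT independent

No, not independent


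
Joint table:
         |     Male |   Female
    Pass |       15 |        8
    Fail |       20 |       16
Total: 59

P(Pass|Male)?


P(Pass|Male) = 15/(15+20) = 15/35 = 3/7

P = 3/7 ≈ 42.86%


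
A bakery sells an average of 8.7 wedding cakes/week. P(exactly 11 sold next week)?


Poisson(λ=8.7): P(X=11) = e^(-λ)×λ^k/k!
= e^(-8.7) × 8.7^11 / 11!
≈ 0.000166585811 × 21612837034.7 / 39916800 ≈ 0.090197

P(X=11) ≈ 0.090197 ≈ 9.02%


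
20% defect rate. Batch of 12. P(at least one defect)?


P(all good) = (4/5)^12 = 16777216/244140625
P(≥1 defect) = 227363409/244140625

P = 227363409/244140625 ≈ 93.13%


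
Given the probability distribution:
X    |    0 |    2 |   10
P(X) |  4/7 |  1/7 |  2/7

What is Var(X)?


E[X] = 22/7
E[X²] = 204/7
Var(X) = E[X²] - (E[X])² = 204/7 - 484/49 = 944/49

Var(X) = 944/49 ≈ 19.2653


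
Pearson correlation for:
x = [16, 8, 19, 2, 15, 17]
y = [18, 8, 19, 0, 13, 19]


n=6, Σx=77, Σy=77, Σxy=1231, Σx²=1199, Σy²=1279
r = (6×1231 - 77×77)/√((6×1199 - 77²)(6×1279 - 77²))
= 1457/√(1265×1745) = 1457/√2207425 ≈ 1457/1485.7406 ≈ 0.9807

r ≈ 0.9807


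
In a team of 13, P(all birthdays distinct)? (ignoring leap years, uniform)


P(all different) = Π(365-i)/365 for i=0..12
= (365/365)×(364/365)×...×(353/365)
= 0.805590

P ≈ 0.8056 ≈ 80.56%


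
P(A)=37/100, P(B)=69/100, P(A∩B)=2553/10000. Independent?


P(A)×P(B) = 2553/10000
P(A∩B) = 2553/10000
Equal ✓ → Independent

Yes, independent


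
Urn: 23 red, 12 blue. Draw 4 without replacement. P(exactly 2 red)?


Hypergeometric: C(23,2)×C(12,2)/C(35,4)
= 253×66/52360 = 759/2380

P(X=2) = 759/2380 ≈ 31.89%


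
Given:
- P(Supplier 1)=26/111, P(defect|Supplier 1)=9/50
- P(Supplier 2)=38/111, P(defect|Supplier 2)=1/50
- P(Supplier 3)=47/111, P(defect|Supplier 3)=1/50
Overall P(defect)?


P(B) = Σ P(B|Aᵢ)×P(Aᵢ)
  9/50×26/111 = 39/925
  1/50×38/111 = 19/2775
  1/50×47/111 = 47/5550
Sum = 319/5550

P(defect) = 319/5550 ≈ 5.75%


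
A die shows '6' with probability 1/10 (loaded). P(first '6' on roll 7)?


Geometric: P(X=7) = (1-p)^(k-1)×p = (9/10)^6×1/10 = 531441/10000000

P(X=7) = 531441/10000000 ≈ 5.31%


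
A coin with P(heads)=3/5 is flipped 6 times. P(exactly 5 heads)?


Binomial: P(X=5) = C(6,5)×p^5×(1-p)^1
= 6 × 243/3125 × 2/5 = 2916/15625

P(X=5) = 2916/15625 ≈ 18.66%


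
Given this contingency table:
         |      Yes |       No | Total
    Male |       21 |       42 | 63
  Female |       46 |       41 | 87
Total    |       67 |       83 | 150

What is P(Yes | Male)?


P(Yes | Male) = 21/(21+42) = 21/63 = 1/3

P(Yes|Male) = 1/3 ≈ 33.33%


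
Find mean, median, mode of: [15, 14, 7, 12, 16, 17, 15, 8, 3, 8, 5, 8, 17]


Sorted: [3, 5, 7, 8, 8, 8, 12, 14, 15, 15, 16, 17, 17]
Mean = 145/13
Median = 12
Freq: {15: 2, 14: 1, 7: 1, 12: 1, 16: 1, 17: 2, 8: 3, 3: 1, 5: 1}
Mode: [8]

Mean=145/13, Median=12, Mode=8


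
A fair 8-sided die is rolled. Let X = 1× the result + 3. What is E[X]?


E[die] = (1+8)/2 = 9/2
E[X] = 1×9/2 + 3 = 15/2

E[X] = 15/2


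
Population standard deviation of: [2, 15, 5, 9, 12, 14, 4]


Mean = 61/7
  (2-61/7)²=2209/49
  (15-61/7)²=1936/49
  (5-61/7)²=676/49
  (9-61/7)²=4/49
  (12-61/7)²=529/49
  (14-61/7)²=1369/49
  (4-61/7)²=1089/49
Σ(x-μ)² = 1116/7
σ² = (1116/7)/7 = 1116/49

σ = √(1116/49) ≈ 4.7724


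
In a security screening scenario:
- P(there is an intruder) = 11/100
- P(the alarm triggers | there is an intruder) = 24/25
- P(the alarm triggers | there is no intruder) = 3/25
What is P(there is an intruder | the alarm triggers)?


Using Bayes' theorem:
P(A|B) = P(B|A)·P(A) / P(B)

P(the alarm triggers) = 24/25 × 11/100 + 3/25 × 89/100
= 66/625 + 267/2500 = 531/2500

P(there is an intruder|the alarm triggers) = (66/625) / (531/2500) = 88/177

P(there is an intruder|the alarm triggers) = 88/177 ≈ 49.72%


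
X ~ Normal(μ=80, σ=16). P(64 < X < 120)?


z₁=(64-80)/16=-1.0, z₂=(120-80)/16=2.5
P = Φ(2.5) - Φ(-1.0) = 0.993790 - 0.158655 = 0.835135 ≈ 0.8351

P(64 < X < 120) ≈ 0.8351


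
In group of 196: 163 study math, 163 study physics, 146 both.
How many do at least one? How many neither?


|A∪B| = 163+163-146 = 180
Neither = 196-180 = 16

At least one: 180; Neither: 16


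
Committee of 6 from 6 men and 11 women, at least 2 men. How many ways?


Count by #men:
  2M,4W: C(6,2)×C(11,4)=4950
  3M,3W: C(6,3)×C(11,3)=3300
  4M,2W: C(6,4)×C(11,2)=825
  5M,1W: C(6,5)×C(11,1)=66
  6M,0W: C(6,6)×C(11,0)=1
Total = 9142

9142


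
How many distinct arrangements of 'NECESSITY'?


Letters: 9, freq: {'N': 1, 'E': 2, 'C': 1, 'S': 2, 'I': 1, 'T': 1, 'Y': 1}
9!/(1!×2!×1!×2!×1!×1!×1!) = 362880/4 = 90720

90720


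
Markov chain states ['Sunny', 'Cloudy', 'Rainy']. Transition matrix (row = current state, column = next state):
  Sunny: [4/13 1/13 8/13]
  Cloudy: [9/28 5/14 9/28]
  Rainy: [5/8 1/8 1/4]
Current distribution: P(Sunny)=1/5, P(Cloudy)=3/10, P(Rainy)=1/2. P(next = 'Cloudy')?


P(next=Cloudy) = Σᵢ P(now=i)×P(i→Cloudy)
= 1/5×1/13 + 3/10×5/14 + 1/2×1/8
= 1/65 + 3/28 + 1/16 = 1347/7280

P = 1347/7280 ≈ 0.1850


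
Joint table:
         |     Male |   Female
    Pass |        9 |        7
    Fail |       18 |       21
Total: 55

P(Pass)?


P(Pass) = (9+7)/55 = 16/55

P(Pass) = 16/55 ≈ 29.09%


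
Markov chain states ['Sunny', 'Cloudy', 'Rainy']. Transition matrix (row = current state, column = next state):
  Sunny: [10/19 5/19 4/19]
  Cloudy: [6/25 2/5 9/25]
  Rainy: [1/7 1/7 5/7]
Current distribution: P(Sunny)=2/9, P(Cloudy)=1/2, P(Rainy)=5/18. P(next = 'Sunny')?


P(next=Sunny) = Σᵢ P(now=i)×P(i→Sunny)
= 2/9×10/19 + 1/2×6/25 + 5/18×1/7
= 20/171 + 3/25 + 5/126 = 5519/19950

P = 5519/19950 ≈ 0.2766


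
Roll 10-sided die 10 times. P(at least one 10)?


P(no 10)^10 = (9/10)^10 = 3486784401/10000000000
P(≥1) = 1 - 3486784401/10000000000 = 6513215599/10000000000

P = 6513215599/10000000000 ≈ 65.13%


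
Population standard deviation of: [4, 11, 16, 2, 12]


Mean = 45/5 = 9
  (4-9)²=25
  (11-9)²=4
  (16-9)²=49
  (2-9)²=49
  (12-9)²=9
Σ(x-μ)² = 136
σ² = 136/5

σ = √(136/5) ≈ 5.2154


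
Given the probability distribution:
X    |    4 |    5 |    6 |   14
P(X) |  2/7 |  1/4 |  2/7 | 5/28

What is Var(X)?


E[X] = 185/28
E[X²] = 1571/28
Var(X) = E[X²] - (E[X])² = 1571/28 - 34225/784 = 9763/784

Var(X) = 9763/784 ≈ 12.4528


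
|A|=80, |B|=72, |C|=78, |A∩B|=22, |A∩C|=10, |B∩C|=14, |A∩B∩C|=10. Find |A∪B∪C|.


|A∪B∪C| = 80+72+78-22-10-14+10 = 194

|A∪B∪C| = 194


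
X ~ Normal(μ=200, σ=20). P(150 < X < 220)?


z₁=(150-200)/20=-2.5, z₂=(220-200)/20=1.0
P = Φ(1.0) - Φ(-2.5) = 0.841345 - 0.006210 = 0.835135 ≈ 0.8351

P(150 < X < 220) ≈ 0.8351


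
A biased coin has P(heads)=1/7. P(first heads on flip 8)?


Geometric: P(X=8) = (1-p)^(k-1)×p = (6/7)^7×1/7 = 279936/5764801

P(X=8) = 279936/5764801 ≈ 4.86%


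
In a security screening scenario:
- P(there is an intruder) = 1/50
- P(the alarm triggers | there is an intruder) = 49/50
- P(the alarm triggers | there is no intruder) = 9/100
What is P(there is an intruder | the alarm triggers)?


Using Bayes' theorem:
P(A|B) = P(B|A)·P(A) / P(B)

P(the alarm triggers) = 49/50 × 1/50 + 9/100 × 49/50
= 49/2500 + 441/5000 = 539/5000

P(there is an intruder|the alarm triggers) = (49/2500) / (539/5000) = 2/11

P(there is an intruder|the alarm triggers) = 2/11 ≈ 18.18%
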